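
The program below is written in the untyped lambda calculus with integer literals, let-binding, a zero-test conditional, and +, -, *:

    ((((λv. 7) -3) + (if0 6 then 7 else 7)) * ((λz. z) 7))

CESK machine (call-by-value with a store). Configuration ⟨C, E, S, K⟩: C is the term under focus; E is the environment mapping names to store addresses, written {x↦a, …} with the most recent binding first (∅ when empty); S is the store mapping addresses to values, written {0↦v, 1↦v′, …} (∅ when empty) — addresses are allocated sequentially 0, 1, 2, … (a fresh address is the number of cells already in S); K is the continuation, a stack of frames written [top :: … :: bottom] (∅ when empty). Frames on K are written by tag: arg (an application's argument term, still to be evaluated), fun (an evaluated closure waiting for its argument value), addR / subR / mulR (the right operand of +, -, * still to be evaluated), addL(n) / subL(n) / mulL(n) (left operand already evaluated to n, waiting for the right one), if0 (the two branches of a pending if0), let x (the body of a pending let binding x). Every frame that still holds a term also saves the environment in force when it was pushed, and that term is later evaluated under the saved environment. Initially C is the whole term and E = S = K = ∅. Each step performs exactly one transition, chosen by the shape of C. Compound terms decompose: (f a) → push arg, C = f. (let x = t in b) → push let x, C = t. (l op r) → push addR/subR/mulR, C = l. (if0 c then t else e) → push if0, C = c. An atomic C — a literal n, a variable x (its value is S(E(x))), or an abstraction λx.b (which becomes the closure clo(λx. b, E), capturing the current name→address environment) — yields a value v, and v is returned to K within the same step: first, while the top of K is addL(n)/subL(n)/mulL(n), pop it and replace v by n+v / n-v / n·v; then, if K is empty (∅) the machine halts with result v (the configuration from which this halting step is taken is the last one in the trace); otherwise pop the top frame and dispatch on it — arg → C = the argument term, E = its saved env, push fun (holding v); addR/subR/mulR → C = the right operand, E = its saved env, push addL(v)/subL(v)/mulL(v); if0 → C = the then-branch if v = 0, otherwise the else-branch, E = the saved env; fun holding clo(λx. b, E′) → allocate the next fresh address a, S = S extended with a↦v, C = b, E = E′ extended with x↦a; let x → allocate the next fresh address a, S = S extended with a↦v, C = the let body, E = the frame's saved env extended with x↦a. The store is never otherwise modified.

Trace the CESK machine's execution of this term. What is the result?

[0] ⟨C=((((λv. 7) -3) + (if0 6 then 7 else 7)) * ((λz. z) 7)); E=∅; S=∅; K=∅⟩
[1] ⟨C=(((λv. 7) -3) + (if0 6 then 7 else 7)); E=∅; S=∅; K=[mulR]⟩
[2] ⟨C=((λv. 7) -3); E=∅; S=∅; K=[addR :: mulR]⟩
[3] ⟨C=(λv. 7); E=∅; S=∅; K=[arg :: addR :: mulR]⟩
[4] ⟨C=-3; E=∅; S=∅; K=[fun :: addR :: mulR]⟩
[5] ⟨C=7; E={v↦0}; S={0↦-3}; K=[addR :: mulR]⟩
[6] ⟨C=(if0 6 then 7 else 7); E=∅; S={0↦-3}; K=[addL(7) :: mulR]⟩
[7] ⟨C=6; E=∅; S={0↦-3}; K=[if0 :: addL(7) :: mulR]⟩
[8] ⟨C=7; E=∅; S={0↦-3}; K=[addL(7) :: mulR]⟩
[9] ⟨C=((λz. z) 7); E=∅; S={0↦-3}; K=[mulL(14)]⟩
[10] ⟨C=(λz. z); E=∅; S={0↦-3}; K=[arg :: mulL(14)]⟩
[11] ⟨C=7; E=∅; S={0↦-3}; K=[fun :: mulL(14)]⟩
[12] ⟨C=z; E={z↦1}; S={0↦-3, 1↦7}; K=[mulL(14)]⟩
→ final value 98

Answer: 98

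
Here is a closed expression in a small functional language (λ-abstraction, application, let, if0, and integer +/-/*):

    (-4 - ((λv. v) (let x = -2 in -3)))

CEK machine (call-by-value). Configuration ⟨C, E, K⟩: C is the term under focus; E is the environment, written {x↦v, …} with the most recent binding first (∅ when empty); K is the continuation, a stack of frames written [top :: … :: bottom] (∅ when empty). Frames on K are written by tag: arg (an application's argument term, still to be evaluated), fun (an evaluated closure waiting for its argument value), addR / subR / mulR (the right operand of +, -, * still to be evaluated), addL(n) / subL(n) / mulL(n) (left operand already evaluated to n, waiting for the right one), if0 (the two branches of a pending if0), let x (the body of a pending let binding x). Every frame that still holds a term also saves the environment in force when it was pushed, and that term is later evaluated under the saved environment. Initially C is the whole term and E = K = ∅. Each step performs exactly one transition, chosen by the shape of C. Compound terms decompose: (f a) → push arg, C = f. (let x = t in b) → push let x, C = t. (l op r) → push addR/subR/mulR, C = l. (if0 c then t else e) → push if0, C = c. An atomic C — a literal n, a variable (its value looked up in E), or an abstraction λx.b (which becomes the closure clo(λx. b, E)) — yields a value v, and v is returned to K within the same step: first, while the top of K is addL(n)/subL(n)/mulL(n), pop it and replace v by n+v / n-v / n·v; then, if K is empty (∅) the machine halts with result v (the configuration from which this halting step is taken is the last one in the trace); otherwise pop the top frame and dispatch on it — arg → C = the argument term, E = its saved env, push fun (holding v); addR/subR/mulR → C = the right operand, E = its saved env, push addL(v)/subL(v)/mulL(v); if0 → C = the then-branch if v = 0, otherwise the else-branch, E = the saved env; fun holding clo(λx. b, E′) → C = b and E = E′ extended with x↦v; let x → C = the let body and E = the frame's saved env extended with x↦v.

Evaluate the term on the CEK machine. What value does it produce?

0. <C=(-4 - ((λv. v) (let x = -2 in -3))), E=∅, K=∅>
1. <C=-4, E=∅, K=[subR]>
2. <C=((λv. v) (let x = -2 in -3)), E=∅, K=[subL(-4)]>
3. <C=(λv. v), E=∅, K=[arg :: subL(-4)]>
4. <C=(let x = -2 in -3), E=∅, K=[fun :: subL(-4)]>
5. <C=-2, E=∅, K=[let x :: fun :: subL(-4)]>
6. <C=-3, E={x↦-2}, K=[fun :: subL(-4)]>
7. <C=v, E={v↦-3}, K=[subL(-4)]>
→ final value -1

Answer: -1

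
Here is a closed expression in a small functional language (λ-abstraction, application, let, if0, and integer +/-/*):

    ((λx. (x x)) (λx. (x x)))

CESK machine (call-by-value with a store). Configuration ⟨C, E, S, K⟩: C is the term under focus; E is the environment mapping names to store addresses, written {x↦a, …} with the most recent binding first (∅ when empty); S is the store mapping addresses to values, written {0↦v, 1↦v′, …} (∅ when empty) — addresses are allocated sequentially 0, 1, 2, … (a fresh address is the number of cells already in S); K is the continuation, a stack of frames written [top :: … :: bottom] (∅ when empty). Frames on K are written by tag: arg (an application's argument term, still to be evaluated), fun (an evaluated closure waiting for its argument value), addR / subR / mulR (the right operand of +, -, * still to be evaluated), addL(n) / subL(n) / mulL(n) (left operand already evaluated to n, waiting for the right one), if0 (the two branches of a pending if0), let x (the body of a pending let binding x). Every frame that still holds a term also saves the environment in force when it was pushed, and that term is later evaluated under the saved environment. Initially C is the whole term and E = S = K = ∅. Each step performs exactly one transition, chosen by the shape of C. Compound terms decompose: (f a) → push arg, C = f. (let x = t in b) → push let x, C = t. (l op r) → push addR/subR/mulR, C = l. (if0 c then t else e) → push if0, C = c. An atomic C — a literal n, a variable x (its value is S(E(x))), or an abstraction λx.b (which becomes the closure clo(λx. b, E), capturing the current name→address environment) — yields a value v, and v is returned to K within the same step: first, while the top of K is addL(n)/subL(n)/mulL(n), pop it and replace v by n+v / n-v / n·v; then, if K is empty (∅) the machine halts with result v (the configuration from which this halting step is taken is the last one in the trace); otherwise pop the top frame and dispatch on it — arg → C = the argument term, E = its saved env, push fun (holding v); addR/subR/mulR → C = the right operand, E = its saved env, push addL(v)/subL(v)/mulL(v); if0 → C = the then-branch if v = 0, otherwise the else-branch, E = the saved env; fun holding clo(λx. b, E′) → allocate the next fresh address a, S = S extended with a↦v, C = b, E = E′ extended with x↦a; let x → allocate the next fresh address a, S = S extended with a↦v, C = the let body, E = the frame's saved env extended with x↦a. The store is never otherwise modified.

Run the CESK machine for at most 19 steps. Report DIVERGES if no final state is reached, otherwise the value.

t=0: [C=((λx. (x x)) (λx. (x x))) | E=∅ | S=∅ | K=∅]
t=1: [C=(λx. (x x)) | E=∅ | S=∅ | K=[arg]]
t=2: [C=(λx. (x x)) | E=∅ | S=∅ | K=[fun]]
t=3: [C=(x x) | E={x↦0} | S={0↦clo(λx. (x x), ∅)} | K=∅]
t=4: [C=x | E={x↦0} | S={0↦clo(λx. (x x), ∅)} | K=[arg]]
t=5: [C=x | E={x↦0} | S={0↦clo(λx. (x x), ∅)} | K=[fun]]
t=6: [C=(x x) | E={x↦1} | S={0↦clo(λx. (x x), ∅), 1↦clo(λx. (x x), ∅)} | K=∅]
t=7: [C=x | E={x↦1} | S={0↦clo(λx. (x x), ∅), 1↦clo(λx. (x x), ∅)} | K=[arg]]
t=8: [C=x | E={x↦1} | S={0↦clo(λx. (x x), ∅), 1↦clo(λx. (x x), ∅)} | K=[fun]]
t=9: [C=(x x) | E={x↦2} | S={0↦clo(λx. (x x), ∅), 1↦clo(λx. (x x), ∅), 2↦clo(λx. (x x), ∅)} | K=∅]
t=10: [C=x | E={x↦2} | S={0↦clo(λx. (x x), ∅), 1↦clo(λx. (x x), ∅), 2↦clo(λx. (x x), ∅)} | K=[arg]]
t=11: [C=x | E={x↦2} | S={0↦clo(λx. (x x), ∅), 1↦clo(λx. (x x), ∅), 2↦clo(λx. (x x), ∅)} | K=[fun]]
t=12: [C=(x x) | E={x↦3} | S={0↦clo(λx. (x x), ∅), 1↦clo(λx. (x x), ∅), 2↦clo(λx. (x x), ∅), 3↦clo(λx. (x x), ∅)} | K=∅]
t=13: [C=x | E={x↦3} | S={0↦clo(λx. (x x), ∅), 1↦clo(λx. (x x), ∅), 2↦clo(λx. (x x), ∅), 3↦clo(λx. (x x), ∅)} | K=[arg]]
t=14: [C=x | E={x↦3} | S={0↦clo(λx. (x x), ∅), 1↦clo(λx. (x x), ∅), 2↦clo(λx. (x x), ∅), 3↦clo(λx. (x x), ∅)} | K=[fun]]
t=15: [C=(x x) | E={x↦4} | S={0↦clo(λx. (x x), ∅), 1↦clo(λx. (x x), ∅), 2↦clo(λx. (x x), ∅), 3↦clo(λx. (x x), ∅), 4↦clo(λx. (x x), ∅)} | K=∅]
t=16: [C=x | E={x↦4} | S={0↦clo(λx. (x x), ∅), 1↦clo(λx. (x x), ∅), 2↦clo(λx. (x x), ∅), 3↦clo(λx. (x x), ∅), 4↦clo(λx. (x x), ∅)} | K=[arg]]
t=17: [C=x | E={x↦4} | S={0↦clo(λx. (x x), ∅), 1↦clo(λx. (x x), ∅), 2↦clo(λx. (x x), ∅), 3↦clo(λx. (x x), ∅), 4↦clo(λx. (x x), ∅)} | K=[fun]]
t=18: [C=(x x) | E={x↦5} | S={0↦clo(λx. (x x), ∅), 1↦clo(λx. (x x), ∅), 2↦clo(λx. (x x), ∅), 3↦clo(λx. (x x), ∅), 4↦clo(λx. (x x), ∅), 5↦clo(λx. (x x), ∅)} | K=∅]
t=19: [C=x | E={x↦5} | S={0↦clo(λx. (x x), ∅), 1↦clo(λx. (x x), ∅), 2↦clo(λx. (x x), ∅), 3↦clo(λx. (x x), ∅), 4↦clo(λx. (x x), ∅), 5↦clo(λx. (x x), ∅)} | K=[arg]]
→ 19 transitions taken and the configuration is still not final: no result within 19 steps

Answer: DIVERGES (no final state within 19 steps)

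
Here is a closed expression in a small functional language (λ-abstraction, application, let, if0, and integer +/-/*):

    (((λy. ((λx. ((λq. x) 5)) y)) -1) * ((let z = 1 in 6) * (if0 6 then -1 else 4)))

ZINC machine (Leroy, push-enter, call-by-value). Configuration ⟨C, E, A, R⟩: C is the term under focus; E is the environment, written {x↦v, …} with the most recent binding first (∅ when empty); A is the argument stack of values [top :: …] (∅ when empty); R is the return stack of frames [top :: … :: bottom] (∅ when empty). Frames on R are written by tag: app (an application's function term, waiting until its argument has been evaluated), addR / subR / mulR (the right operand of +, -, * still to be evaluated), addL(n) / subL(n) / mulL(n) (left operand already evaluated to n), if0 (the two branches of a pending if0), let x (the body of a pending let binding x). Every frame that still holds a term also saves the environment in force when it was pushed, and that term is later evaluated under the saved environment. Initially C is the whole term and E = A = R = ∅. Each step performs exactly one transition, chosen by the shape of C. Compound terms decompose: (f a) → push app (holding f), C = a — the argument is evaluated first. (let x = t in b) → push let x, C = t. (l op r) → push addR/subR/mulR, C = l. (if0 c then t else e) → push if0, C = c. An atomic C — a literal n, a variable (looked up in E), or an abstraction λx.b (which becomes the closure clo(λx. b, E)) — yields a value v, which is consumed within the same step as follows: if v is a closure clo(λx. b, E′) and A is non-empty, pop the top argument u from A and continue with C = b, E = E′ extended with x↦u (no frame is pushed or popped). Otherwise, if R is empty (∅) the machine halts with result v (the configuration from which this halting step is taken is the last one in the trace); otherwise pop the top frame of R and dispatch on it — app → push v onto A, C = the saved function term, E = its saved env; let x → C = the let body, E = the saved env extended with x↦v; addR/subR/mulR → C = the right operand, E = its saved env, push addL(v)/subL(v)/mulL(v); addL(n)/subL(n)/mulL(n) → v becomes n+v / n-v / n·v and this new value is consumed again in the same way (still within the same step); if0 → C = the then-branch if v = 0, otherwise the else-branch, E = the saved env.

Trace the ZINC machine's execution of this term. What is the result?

Answer: -24

Derivation:
[0] ⟨C=(((λy. ((λx. ((λq. x) 5)) y)) -1) * ((let z = 1 in 6) * (if0 6 then -1 else 4))); E=∅; A=∅; R=∅⟩
[1] ⟨C=((λy. ((λx. ((λq. x) 5)) y)) -1); E=∅; A=∅; R=[mulR]⟩
[2] ⟨C=-1; E=∅; A=∅; R=[app :: mulR]⟩
[3] ⟨C=(λy. ((λx. ((λq. x) 5)) y)); E=∅; A=[-1]; R=[mulR]⟩
[4] ⟨C=((λx. ((λq. x) 5)) y); E={y↦-1}; A=∅; R=[mulR]⟩
[5] ⟨C=y; E={y↦-1}; A=∅; R=[app :: mulR]⟩
[6] ⟨C=(λx. ((λq. x) 5)); E={y↦-1}; A=[-1]; R=[mulR]⟩
[7] ⟨C=((λq. x) 5); E={x↦-1, y↦-1}; A=∅; R=[mulR]⟩
[8] ⟨C=5; E={x↦-1, y↦-1}; A=∅; R=[app :: mulR]⟩
[9] ⟨C=(λq. x); E={x↦-1, y↦-1}; A=[5]; R=[mulR]⟩
[10] ⟨C=x; E={q↦5, x↦-1, y↦-1}; A=∅; R=[mulR]⟩
[11] ⟨C=((let z = 1 in 6) * (if0 6 then -1 else 4)); E=∅; A=∅; R=[mulL(-1)]⟩
[12] ⟨C=(let z = 1 in 6); E=∅; A=∅; R=[mulR :: mulL(-1)]⟩
[13] ⟨C=1; E=∅; A=∅; R=[let z :: mulR :: mulL(-1)]⟩
[14] ⟨C=6; E={z↦1}; A=∅; R=[mulR :: mulL(-1)]⟩
[15] ⟨C=(if0 6 then -1 else 4); E=∅; A=∅; R=[mulL(6) :: mulL(-1)]⟩
[16] ⟨C=6; E=∅; A=∅; R=[if0 :: mulL(6) :: mulL(-1)]⟩
[17] ⟨C=4; E=∅; A=∅; R=[mulL(6) :: mulL(-1)]⟩
→ final value -24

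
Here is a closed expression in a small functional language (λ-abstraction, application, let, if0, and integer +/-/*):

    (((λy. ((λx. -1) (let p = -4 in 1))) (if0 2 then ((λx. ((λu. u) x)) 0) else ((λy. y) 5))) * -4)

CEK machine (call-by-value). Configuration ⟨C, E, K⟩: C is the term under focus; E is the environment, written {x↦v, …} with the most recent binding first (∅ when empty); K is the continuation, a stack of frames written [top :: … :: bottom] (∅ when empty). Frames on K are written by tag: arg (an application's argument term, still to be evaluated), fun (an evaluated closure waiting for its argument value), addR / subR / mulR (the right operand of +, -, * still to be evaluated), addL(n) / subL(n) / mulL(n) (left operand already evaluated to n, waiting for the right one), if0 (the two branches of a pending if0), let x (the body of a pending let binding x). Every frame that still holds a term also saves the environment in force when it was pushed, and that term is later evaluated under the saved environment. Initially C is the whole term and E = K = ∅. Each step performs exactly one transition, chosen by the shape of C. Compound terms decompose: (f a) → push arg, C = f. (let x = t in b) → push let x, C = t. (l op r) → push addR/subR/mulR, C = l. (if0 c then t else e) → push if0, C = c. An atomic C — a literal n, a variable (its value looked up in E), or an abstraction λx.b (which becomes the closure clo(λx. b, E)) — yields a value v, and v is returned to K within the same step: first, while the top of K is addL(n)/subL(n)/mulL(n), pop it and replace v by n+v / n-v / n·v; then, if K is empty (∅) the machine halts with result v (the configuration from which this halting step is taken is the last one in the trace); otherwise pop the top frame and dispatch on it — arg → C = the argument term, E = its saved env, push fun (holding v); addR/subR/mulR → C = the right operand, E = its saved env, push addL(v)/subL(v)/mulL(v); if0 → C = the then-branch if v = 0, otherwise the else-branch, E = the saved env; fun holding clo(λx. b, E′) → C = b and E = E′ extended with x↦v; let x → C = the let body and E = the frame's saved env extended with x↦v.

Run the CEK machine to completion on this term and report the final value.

[0] <C=(((λy. ((λx. -1) (let p = -4 in 1))) (if0 2 then ((λx. ((λu. u) x)) 0) else ((λy. y) 5))) * -4), E=∅, K=∅>
[1] <C=((λy. ((λx. -1) (let p = -4 in 1))) (if0 2 then ((λx. ((λu. u) x)) 0) else ((λy. y) 5))), E=∅, K=[mulR]>
[2] <C=(λy. ((λx. -1) (let p = -4 in 1))), E=∅, K=[arg :: mulR]>
[3] <C=(if0 2 then ((λx. ((λu. u) x)) 0) else ((λy. y) 5)), E=∅, K=[fun :: mulR]>
[4] <C=2, E=∅, K=[if0 :: fun :: mulR]>
[5] <C=((λy. y) 5), E=∅, K=[fun :: mulR]>
[6] <C=(λy. y), E=∅, K=[arg :: fun :: mulR]>
[7] <C=5, E=∅, K=[fun :: fun :: mulR]>
[8] <C=y, E={y↦5}, K=[fun :: mulR]>
[9] <C=((λx. -1) (let p = -4 in 1)), E={y↦5}, K=[mulR]>
[10] <C=(λx. -1), E={y↦5}, K=[arg :: mulR]>
[11] <C=(let p = -4 in 1), E={y↦5}, K=[fun :: mulR]>
[12] <C=-4, E={y↦5}, K=[let p :: fun :: mulR]>
[13] <C=1, E={p↦-4, y↦5}, K=[fun :: mulR]>
[14] <C=-1, E={x↦1, y↦5}, K=[mulR]>
[15] <C=-4, E=∅, K=[mulL(-1)]>
→ final value 4

Answer: 4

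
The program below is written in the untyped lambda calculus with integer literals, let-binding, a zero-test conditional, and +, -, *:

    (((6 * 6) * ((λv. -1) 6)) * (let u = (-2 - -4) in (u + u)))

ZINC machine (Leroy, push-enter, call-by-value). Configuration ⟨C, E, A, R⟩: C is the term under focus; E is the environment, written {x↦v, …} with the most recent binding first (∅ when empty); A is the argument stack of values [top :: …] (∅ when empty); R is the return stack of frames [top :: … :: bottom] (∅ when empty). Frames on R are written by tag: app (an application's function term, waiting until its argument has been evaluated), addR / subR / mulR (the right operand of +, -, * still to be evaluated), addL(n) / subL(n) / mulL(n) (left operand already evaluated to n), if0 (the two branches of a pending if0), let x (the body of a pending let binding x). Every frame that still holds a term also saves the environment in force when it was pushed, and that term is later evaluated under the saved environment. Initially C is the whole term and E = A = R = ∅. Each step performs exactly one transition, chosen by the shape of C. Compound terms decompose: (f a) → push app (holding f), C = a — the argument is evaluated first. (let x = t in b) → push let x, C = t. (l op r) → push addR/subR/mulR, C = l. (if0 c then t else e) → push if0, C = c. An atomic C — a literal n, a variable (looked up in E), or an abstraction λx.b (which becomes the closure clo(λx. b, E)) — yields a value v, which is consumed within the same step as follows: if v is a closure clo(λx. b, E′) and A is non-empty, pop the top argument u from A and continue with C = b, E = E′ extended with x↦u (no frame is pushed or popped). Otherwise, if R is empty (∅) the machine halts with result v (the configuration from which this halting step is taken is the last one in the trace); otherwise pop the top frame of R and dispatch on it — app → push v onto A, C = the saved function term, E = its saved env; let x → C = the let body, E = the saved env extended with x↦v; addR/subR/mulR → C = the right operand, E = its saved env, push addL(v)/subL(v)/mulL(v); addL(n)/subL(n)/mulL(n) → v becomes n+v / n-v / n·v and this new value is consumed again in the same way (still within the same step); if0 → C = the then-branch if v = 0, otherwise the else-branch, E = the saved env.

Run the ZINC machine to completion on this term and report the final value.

t=0: <C=(((6 * 6) * ((λv. -1) 6)) * (let u = (-2 - -4) in (u + u))), E=∅, A=∅, R=∅>
t=1: <C=((6 * 6) * ((λv. -1) 6)), E=∅, A=∅, R=[mulR]>
t=2: <C=(6 * 6), E=∅, A=∅, R=[mulR :: mulR]>
t=3: <C=6, E=∅, A=∅, R=[mulR :: mulR :: mulR]>
t=4: <C=6, E=∅, A=∅, R=[mulL(6) :: mulR :: mulR]>
t=5: <C=((λv. -1) 6), E=∅, A=∅, R=[mulL(36) :: mulR]>
t=6: <C=6, E=∅, A=∅, R=[app :: mulL(36) :: mulR]>
t=7: <C=(λv. -1), E=∅, A=[6], R=[mulL(36) :: mulR]>
t=8: <C=-1, E={v↦6}, A=∅, R=[mulL(36) :: mulR]>
t=9: <C=(let u = (-2 - -4) in (u + u)), E=∅, A=∅, R=[mulL(-36)]>
t=10: <C=(-2 - -4), E=∅, A=∅, R=[let u :: mulL(-36)]>
t=11: <C=-2, E=∅, A=∅, R=[subR :: let u :: mulL(-36)]>
t=12: <C=-4, E=∅, A=∅, R=[subL(-2) :: let u :: mulL(-36)]>
t=13: <C=(u + u), E={u↦2}, A=∅, R=[mulL(-36)]>
t=14: <C=u, E={u↦2}, A=∅, R=[addR :: mulL(-36)]>
t=15: <C=u, E={u↦2}, A=∅, R=[addL(2) :: mulL(-36)]>
→ final value -144

Answer: -144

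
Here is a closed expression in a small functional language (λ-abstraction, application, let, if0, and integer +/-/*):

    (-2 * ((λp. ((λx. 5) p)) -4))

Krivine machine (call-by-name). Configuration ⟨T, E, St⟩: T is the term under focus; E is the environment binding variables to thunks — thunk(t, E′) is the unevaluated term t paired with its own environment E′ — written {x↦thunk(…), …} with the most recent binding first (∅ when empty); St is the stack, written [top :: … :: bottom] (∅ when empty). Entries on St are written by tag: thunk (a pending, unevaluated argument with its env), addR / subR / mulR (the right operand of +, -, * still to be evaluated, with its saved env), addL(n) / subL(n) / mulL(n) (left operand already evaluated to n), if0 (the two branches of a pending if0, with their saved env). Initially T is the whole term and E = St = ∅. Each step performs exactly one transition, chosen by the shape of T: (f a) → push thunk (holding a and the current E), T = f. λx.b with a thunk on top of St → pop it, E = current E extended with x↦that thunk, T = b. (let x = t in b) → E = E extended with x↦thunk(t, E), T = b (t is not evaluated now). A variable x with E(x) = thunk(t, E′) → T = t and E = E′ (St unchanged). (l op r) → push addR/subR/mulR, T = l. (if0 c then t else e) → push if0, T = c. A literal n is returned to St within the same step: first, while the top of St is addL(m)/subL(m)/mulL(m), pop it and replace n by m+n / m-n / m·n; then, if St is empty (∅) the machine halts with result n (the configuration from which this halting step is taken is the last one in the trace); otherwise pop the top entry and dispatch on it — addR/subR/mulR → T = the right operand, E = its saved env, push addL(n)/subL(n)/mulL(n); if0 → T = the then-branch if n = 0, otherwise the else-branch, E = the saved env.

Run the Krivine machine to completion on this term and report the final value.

Answer: -10

Derivation:
step 0: <T=(-2 * ((λp. ((λx. 5) p)) -4)), E=∅, St=∅>
step 1: <T=-2, E=∅, St=[mulR]>
step 2: <T=((λp. ((λx. 5) p)) -4), E=∅, St=[mulL(-2)]>
step 3: <T=(λp. ((λx. 5) p)), E=∅, St=[thunk :: mulL(-2)]>
step 4: <T=((λx. 5) p), E={p↦thunk(-4, ∅)}, St=[mulL(-2)]>
step 5: <T=(λx. 5), E={p↦thunk(-4, ∅)}, St=[thunk :: mulL(-2)]>
step 6: <T=5, E={x↦thunk(p, {p↦thunk(-4, ∅)}), p↦thunk(-4, ∅)}, St=[mulL(-2)]>
→ final value -10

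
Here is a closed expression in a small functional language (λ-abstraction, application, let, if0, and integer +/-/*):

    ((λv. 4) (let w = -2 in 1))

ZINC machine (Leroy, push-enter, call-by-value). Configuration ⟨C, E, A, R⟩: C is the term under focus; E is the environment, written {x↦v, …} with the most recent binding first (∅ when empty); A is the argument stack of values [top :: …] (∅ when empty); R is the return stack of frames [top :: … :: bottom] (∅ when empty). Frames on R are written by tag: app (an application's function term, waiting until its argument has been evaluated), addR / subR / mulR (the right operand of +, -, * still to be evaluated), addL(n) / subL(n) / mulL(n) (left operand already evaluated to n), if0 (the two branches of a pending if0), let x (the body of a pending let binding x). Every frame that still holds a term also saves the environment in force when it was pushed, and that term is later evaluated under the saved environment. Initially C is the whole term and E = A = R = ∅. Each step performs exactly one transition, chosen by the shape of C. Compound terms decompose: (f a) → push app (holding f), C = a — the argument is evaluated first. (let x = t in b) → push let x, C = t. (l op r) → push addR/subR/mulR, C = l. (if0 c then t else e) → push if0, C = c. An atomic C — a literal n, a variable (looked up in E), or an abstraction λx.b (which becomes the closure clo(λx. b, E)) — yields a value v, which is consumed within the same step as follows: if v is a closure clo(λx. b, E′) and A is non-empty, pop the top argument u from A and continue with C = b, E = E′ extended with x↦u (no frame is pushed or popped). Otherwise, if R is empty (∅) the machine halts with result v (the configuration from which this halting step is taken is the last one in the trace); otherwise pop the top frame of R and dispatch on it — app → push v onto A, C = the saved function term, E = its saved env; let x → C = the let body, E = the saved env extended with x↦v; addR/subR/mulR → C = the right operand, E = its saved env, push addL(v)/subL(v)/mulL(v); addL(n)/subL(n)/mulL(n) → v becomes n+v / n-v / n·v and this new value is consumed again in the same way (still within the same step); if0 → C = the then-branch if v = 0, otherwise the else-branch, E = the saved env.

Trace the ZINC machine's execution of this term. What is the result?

step 0: <C=((λv. 4) (let w = -2 in 1)), E=∅, A=∅, R=∅>
step 1: <C=(let w = -2 in 1), E=∅, A=∅, R=[app]>
step 2: <C=-2, E=∅, A=∅, R=[let w :: app]>
step 3: <C=1, E={w↦-2}, A=∅, R=[app]>
step 4: <C=(λv. 4), E=∅, A=[1], R=∅>
step 5: <C=4, E={v↦1}, A=∅, R=∅>
→ final value 4

Answer: 4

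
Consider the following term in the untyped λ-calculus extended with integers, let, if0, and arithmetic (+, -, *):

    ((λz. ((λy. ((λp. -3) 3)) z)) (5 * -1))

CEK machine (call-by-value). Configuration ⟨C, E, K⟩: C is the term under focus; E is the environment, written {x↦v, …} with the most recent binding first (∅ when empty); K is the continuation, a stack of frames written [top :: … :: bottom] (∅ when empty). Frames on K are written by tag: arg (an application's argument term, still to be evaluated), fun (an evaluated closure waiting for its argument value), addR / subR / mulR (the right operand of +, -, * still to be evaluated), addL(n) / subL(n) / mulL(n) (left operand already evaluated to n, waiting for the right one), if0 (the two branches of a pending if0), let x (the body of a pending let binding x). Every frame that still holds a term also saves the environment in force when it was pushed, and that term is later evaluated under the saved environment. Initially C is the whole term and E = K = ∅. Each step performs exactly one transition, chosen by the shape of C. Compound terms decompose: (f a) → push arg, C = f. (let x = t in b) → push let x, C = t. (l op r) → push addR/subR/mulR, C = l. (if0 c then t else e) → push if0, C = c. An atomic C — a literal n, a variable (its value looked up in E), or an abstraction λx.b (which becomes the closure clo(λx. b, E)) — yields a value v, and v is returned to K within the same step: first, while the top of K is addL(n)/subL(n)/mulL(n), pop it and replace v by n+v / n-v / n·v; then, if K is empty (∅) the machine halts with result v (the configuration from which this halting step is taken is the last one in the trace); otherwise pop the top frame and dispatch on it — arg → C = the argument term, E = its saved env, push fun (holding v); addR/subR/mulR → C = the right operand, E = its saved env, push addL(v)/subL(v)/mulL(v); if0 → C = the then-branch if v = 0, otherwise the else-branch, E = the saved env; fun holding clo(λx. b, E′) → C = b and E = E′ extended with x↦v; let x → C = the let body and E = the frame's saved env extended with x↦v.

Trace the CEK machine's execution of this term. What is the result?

step 0: <C=((λz. ((λy. ((λp. -3) 3)) z)) (5 * -1)), E=∅, K=∅>
step 1: <C=(λz. ((λy. ((λp. -3) 3)) z)), E=∅, K=[arg]>
step 2: <C=(5 * -1), E=∅, K=[fun]>
step 3: <C=5, E=∅, K=[mulR :: fun]>
step 4: <C=-1, E=∅, K=[mulL(5) :: fun]>
step 5: <C=((λy. ((λp. -3) 3)) z), E={z↦-5}, K=∅>
step 6: <C=(λy. ((λp. -3) 3)), E={z↦-5}, K=[arg]>
step 7: <C=z, E={z↦-5}, K=[fun]>
step 8: <C=((λp. -3) 3), E={y↦-5, z↦-5}, K=∅>
step 9: <C=(λp. -3), E={y↦-5, z↦-5}, K=[arg]>
step 10: <C=3, E={y↦-5, z↦-5}, K=[fun]>
step 11: <C=-3, E={p↦3, y↦-5, z↦-5}, K=∅>
→ final value -3

Answer: -3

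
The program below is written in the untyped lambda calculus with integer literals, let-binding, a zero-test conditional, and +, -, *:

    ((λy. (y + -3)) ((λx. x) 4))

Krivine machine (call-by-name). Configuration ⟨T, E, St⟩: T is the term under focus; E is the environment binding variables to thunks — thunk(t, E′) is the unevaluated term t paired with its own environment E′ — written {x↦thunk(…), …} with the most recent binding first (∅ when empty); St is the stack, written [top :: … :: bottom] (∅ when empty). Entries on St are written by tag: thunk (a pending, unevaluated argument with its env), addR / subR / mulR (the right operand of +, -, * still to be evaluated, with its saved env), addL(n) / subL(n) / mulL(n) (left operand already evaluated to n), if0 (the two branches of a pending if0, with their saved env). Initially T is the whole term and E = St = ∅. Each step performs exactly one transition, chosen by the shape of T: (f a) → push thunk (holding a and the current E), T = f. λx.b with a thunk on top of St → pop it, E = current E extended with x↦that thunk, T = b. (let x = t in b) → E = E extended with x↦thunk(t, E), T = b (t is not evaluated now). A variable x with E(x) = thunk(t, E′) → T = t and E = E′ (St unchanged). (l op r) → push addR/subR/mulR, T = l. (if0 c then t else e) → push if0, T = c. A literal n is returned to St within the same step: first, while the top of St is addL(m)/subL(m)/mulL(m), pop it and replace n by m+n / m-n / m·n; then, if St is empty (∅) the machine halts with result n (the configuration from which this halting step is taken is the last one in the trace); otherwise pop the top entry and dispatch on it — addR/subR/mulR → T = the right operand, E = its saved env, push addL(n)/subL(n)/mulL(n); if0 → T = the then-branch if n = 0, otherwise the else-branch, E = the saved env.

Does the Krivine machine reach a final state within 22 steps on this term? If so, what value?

step 0: ⟨T=((λy. (y + -3)) ((λx. x) 4)); E=∅; St=∅⟩
step 1: ⟨T=(λy. (y + -3)); E=∅; St=[thunk]⟩
step 2: ⟨T=(y + -3); E={y↦thunk(((λx. x) 4), ∅)}; St=∅⟩
step 3: ⟨T=y; E={y↦thunk(((λx. x) 4), ∅)}; St=[addR]⟩
step 4: ⟨T=((λx. x) 4); E=∅; St=[addR]⟩
step 5: ⟨T=(λx. x); E=∅; St=[thunk :: addR]⟩
step 6: ⟨T=x; E={x↦thunk(4, ∅)}; St=[addR]⟩
step 7: ⟨T=4; E=∅; St=[addR]⟩
step 8: ⟨T=-3; E={y↦thunk(((λx. x) 4), ∅)}; St=[addL(4)]⟩
→ final value 1

Answer: 1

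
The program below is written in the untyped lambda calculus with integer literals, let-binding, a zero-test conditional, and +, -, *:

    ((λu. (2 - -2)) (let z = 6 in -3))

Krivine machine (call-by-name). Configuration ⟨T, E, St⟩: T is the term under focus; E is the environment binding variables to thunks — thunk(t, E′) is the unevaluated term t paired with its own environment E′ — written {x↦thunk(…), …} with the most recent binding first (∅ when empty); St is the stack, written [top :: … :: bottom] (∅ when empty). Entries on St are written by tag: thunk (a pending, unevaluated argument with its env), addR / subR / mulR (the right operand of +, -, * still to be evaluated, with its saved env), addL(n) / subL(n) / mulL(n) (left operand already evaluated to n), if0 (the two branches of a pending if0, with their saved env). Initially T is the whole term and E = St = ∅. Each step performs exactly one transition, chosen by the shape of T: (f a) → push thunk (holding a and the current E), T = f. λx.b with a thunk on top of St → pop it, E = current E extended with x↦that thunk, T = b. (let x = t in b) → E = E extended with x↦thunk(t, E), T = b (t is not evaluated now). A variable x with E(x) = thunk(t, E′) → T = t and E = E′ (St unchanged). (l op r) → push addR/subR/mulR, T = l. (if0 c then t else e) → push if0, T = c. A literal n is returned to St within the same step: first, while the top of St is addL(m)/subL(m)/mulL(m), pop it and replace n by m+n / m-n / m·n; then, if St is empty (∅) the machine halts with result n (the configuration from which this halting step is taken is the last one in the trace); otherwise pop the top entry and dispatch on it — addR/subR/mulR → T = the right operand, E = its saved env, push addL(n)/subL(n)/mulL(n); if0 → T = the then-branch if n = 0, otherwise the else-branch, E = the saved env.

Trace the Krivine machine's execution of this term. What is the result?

Answer: 4

Derivation:
step 0: <T=((λu. (2 - -2)) (let z = 6 in -3)), E=∅, St=∅>
step 1: <T=(λu. (2 - -2)), E=∅, St=[thunk]>
step 2: <T=(2 - -2), E={u↦thunk((let z = 6 in -3), ∅)}, St=∅>
step 3: <T=2, E={u↦thunk((let z = 6 in -3), ∅)}, St=[subR]>
step 4: <T=-2, E={u↦thunk((let z = 6 in -3), ∅)}, St=[subL(2)]>
→ final value 4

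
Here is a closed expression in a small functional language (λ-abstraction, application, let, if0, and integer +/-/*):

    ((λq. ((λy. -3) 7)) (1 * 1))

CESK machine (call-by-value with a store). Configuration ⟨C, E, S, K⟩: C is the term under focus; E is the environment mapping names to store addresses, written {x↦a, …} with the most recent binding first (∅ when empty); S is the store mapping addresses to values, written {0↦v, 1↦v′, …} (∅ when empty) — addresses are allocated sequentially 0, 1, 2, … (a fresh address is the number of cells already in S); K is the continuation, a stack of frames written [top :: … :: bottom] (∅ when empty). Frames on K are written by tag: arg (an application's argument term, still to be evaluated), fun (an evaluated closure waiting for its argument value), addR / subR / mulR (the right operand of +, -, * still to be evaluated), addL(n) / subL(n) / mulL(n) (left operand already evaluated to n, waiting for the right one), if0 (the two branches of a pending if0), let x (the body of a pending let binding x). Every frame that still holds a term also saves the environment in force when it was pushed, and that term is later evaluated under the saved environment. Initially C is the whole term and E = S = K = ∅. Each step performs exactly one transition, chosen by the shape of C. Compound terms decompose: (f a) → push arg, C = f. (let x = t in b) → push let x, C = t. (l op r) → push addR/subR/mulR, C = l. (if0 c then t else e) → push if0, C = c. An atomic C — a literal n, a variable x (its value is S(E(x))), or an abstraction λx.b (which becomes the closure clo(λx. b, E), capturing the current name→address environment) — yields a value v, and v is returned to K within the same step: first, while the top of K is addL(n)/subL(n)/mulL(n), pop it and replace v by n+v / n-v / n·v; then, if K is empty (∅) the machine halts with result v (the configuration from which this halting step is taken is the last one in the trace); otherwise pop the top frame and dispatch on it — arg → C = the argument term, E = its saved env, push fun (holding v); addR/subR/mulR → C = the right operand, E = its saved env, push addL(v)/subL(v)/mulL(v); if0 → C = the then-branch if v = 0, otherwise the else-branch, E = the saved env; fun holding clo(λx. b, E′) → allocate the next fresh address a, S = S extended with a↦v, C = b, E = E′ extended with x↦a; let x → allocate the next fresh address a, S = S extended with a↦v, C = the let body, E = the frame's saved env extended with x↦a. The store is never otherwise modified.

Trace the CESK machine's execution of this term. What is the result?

Answer: -3

Execution trace:
step 0: <C=((λq. ((λy. -3) 7)) (1 * 1)), E=∅, S=∅, K=∅>
step 1: <C=(λq. ((λy. -3) 7)), E=∅, S=∅, K=[arg]>
step 2: <C=(1 * 1), E=∅, S=∅, K=[fun]>
step 3: <C=1, E=∅, S=∅, K=[mulR :: fun]>
step 4: <C=1, E=∅, S=∅, K=[mulL(1) :: fun]>
step 5: <C=((λy. -3) 7), E={q↦0}, S={0↦1}, K=∅>
step 6: <C=(λy. -3), E={q↦0}, S={0↦1}, K=[arg]>
step 7: <C=7, E={q↦0}, S={0↦1}, K=[fun]>
step 8: <C=-3, E={y↦1, q↦0}, S={0↦1, 1↦7}, K=∅>
→ final value -3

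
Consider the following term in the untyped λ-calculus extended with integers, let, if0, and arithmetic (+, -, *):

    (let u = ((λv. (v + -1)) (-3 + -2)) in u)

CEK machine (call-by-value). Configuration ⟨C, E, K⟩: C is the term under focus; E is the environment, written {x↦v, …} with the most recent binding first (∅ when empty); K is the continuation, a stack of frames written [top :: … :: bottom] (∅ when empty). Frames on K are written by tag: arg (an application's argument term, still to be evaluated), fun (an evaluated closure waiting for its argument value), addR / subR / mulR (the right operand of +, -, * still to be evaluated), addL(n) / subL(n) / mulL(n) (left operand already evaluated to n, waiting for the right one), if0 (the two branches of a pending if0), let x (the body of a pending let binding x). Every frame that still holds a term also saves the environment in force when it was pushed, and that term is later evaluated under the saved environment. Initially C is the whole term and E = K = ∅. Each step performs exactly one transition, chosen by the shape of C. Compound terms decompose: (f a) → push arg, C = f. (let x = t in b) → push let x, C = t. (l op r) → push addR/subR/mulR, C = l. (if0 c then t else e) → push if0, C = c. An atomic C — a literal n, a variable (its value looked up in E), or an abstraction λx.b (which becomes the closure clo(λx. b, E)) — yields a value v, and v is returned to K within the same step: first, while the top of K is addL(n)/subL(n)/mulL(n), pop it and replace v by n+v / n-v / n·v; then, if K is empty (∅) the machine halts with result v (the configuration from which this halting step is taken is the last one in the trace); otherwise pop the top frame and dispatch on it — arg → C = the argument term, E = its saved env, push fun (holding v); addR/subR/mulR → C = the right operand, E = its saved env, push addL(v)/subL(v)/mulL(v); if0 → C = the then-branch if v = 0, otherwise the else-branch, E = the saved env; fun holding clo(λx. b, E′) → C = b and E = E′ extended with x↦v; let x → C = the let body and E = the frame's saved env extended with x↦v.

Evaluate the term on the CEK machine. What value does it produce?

[0] ⟨C=(let u = ((λv. (v + -1)) (-3 + -2)) in u); E=∅; K=∅⟩
[1] ⟨C=((λv. (v + -1)) (-3 + -2)); E=∅; K=[let u]⟩
[2] ⟨C=(λv. (v + -1)); E=∅; K=[arg :: let u]⟩
[3] ⟨C=(-3 + -2); E=∅; K=[fun :: let u]⟩
[4] ⟨C=-3; E=∅; K=[addR :: fun :: let u]⟩
[5] ⟨C=-2; E=∅; K=[addL(-3) :: fun :: let u]⟩
[6] ⟨C=(v + -1); E={v↦-5}; K=[let u]⟩
[7] ⟨C=v; E={v↦-5}; K=[addR :: let u]⟩
[8] ⟨C=-1; E={v↦-5}; K=[addL(-5) :: let u]⟩
[9] ⟨C=u; E={u↦-6}; K=∅⟩
→ final value -6

Answer: -6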